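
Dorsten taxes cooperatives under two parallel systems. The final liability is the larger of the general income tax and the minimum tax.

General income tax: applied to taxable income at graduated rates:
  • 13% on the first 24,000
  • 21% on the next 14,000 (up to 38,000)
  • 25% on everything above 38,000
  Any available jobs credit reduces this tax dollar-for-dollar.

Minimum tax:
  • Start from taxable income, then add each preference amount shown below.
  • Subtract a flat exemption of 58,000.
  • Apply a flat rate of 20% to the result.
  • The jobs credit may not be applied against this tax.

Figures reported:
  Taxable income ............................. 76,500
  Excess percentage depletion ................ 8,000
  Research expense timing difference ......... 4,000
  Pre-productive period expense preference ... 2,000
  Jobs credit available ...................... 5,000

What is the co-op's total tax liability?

10,685

Minimum tax:
  Adjusted income: 76,500 + 8,000 + 4,000 + 2,000 = 90,500
  Less exemption 58,000 → base 32,500
  32,500 × 20% = 6,500

General income tax:
  24,000 × 13% = 3,120
  14,000 × 21% = 2,940
  38,500 × 25% = 9,625
  → 15,685
  Less jobs credit 5,000 → 10,685

10,685 > 6,500, so the general income tax governs.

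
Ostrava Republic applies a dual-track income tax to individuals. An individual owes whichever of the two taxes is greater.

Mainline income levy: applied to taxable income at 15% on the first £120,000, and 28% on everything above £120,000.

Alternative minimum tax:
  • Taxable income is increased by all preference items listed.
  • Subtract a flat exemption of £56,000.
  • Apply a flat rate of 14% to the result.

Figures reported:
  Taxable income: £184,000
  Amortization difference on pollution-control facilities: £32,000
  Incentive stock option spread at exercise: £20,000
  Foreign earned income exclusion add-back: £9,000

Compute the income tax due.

Alternative minimum tax:
  Adjusted income: £184,000 + £32,000 + £20,000 + £9,000 = £245,000
  Less exemption £56,000 → base £189,000
  £189,000 × 14% = £26,460

Mainline income levy:
  £120,000 × 15% = £18,000
  £64,000 × 28% = £17,920
  → £35,920

£35,920 > £26,460, so the mainline income levy governs.

£35,920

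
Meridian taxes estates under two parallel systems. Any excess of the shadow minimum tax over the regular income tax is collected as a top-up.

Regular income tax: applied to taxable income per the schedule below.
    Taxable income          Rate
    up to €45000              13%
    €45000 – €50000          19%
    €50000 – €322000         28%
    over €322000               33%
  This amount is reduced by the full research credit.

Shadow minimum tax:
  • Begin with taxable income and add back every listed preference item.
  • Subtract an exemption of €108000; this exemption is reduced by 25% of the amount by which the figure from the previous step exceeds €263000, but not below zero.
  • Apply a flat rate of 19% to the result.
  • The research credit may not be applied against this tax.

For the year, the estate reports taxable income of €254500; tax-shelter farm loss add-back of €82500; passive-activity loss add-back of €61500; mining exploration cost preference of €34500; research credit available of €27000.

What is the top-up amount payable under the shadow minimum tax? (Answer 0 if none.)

€32765

Regular income tax:
  €45000 × 13% = €5850
  €5000 × 19% = €950
  €204500 × 28% = €57260
  → €64060
  Less research credit €27000 → €37060

Shadow minimum tax:
  Adjusted income: €254500 + €82500 + €61500 + €34500 = €433000
  Exemption: €108000 − 25% × (€433000 − €263000) = €108000 − €42500 = €65500
  Base: €433000 − €65500 = €367500
  €367500 × 19% = €69825

Excess of shadow minimum tax over regular income tax: €69825 − €37060 = €32765.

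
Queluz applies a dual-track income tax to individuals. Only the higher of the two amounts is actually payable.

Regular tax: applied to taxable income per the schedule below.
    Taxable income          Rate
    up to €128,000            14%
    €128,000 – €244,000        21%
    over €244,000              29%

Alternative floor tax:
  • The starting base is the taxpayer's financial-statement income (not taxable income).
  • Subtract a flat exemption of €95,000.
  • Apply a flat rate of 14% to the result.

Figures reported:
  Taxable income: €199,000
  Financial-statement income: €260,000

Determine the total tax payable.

Regular tax:
  €128,000 × 14% = €17,920
  €71,000 × 21% = €14,910
  → €32,830

Alternative floor tax:
  Base (financial-statement income): €260,000
  Less exemption €95,000 → base €165,000
  €165,000 × 14% = €23,100

€32,830 > €23,100, so the regular tax governs.

€32,830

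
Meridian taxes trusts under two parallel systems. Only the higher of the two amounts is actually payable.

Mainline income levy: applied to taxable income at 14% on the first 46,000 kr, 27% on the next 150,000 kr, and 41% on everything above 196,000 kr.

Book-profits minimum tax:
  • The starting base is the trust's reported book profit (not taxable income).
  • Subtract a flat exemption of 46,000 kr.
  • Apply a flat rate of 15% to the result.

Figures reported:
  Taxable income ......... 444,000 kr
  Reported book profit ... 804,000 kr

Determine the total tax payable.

Mainline income levy:
  46,000 kr × 14% = 6,440 kr
  150,000 kr × 27% = 40,500 kr
  248,000 kr × 41% = 101,680 kr
  → 148,620 kr

Book-profits minimum tax:
  Base (reported book profit): 804,000 kr
  Less exemption 46,000 kr → base 758,000 kr
  758,000 kr × 15% = 113,700 kr

148,620 kr > 113,700 kr, so the mainline income levy governs.

148,620 kr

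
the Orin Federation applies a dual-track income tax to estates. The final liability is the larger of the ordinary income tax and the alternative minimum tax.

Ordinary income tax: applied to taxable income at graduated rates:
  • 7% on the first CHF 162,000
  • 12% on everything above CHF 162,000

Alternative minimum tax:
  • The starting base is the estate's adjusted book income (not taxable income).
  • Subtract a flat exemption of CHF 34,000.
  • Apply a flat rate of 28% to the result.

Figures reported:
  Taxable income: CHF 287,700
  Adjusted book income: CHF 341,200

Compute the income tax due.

CHF 86,016

Alternative minimum tax:
  Base (adjusted book income): CHF 341,200
  Less exemption CHF 34,000 → base CHF 307,200
  CHF 307,200 × 28% = CHF 86,016

Ordinary income tax:
  CHF 162,000 × 7% = CHF 11,340
  CHF 125,700 × 12% = CHF 15,084
  → CHF 26,424

CHF 86,016 > CHF 26,424, so the alternative minimum tax is the binding amount.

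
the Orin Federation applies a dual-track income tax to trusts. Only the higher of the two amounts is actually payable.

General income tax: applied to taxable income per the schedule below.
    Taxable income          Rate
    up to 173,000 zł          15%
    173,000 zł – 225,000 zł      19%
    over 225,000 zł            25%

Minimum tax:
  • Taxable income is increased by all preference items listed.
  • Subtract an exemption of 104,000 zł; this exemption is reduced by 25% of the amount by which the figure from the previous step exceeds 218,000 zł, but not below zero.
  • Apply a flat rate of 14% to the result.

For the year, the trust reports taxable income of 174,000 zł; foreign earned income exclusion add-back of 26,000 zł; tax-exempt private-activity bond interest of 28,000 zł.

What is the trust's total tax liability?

26,140 zł

Minimum tax:
  Adjusted income: 174,000 zł + 26,000 zł + 28,000 zł = 228,000 zł
  Exemption: 104,000 zł − 25% × (228,000 zł − 218,000 zł) = 104,000 zł − 2,500 zł = 101,500 zł
  Base: 228,000 zł − 101,500 zł = 126,500 zł
  126,500 zł × 14% = 17,710 zł

General income tax:
  173,000 zł × 15% = 25,950 zł
  1,000 zł × 19% = 190 zł
  → 26,140 zł

26,140 zł > 17,710 zł, so the general income tax governs.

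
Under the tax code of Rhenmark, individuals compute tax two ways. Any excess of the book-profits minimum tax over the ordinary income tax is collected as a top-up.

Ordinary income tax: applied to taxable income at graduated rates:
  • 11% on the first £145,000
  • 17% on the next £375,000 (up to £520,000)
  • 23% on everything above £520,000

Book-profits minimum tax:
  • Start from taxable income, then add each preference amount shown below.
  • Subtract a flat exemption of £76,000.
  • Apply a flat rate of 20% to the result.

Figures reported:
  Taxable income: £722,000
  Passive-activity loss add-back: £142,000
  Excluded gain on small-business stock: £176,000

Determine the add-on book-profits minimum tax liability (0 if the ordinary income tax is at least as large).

Ordinary income tax:
  £145,000 × 11% = £15,950
  £375,000 × 17% = £63,750
  £202,000 × 23% = £46,460
  → £126,160

Book-profits minimum tax:
  Adjusted income: £722,000 + £142,000 + £176,000 = £1,040,000
  Less exemption £76,000 → base £964,000
  £964,000 × 20% = £192,800

Excess of book-profits minimum tax over ordinary income tax: £192,800 − £126,160 = £66,640.

£66,640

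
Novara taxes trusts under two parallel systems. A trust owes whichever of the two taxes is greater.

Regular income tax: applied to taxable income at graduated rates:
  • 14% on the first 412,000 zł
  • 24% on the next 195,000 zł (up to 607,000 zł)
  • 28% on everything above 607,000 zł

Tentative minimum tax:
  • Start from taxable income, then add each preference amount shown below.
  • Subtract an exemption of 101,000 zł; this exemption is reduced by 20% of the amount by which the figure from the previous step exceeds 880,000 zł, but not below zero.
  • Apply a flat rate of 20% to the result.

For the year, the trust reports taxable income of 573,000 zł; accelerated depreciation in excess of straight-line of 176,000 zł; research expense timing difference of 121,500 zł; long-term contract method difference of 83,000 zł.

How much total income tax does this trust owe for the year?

173,440 zł

Tentative minimum tax:
  Adjusted income: 573,000 zł + 176,000 zł + 121,500 zł + 83,000 zł = 953,500 zł
  Exemption: 101,000 zł − 20% × (953,500 zł − 880,000 zł) = 101,000 zł − 14,700 zł = 86,300 zł
  Base: 953,500 zł − 86,300 zł = 867,200 zł
  867,200 zł × 20% = 173,440 zł

Regular income tax:
  412,000 zł × 14% = 57,680 zł
  161,000 zł × 24% = 38,640 zł
  → 96,320 zł

173,440 zł > 96,320 zł, so the tentative minimum tax is the binding amount.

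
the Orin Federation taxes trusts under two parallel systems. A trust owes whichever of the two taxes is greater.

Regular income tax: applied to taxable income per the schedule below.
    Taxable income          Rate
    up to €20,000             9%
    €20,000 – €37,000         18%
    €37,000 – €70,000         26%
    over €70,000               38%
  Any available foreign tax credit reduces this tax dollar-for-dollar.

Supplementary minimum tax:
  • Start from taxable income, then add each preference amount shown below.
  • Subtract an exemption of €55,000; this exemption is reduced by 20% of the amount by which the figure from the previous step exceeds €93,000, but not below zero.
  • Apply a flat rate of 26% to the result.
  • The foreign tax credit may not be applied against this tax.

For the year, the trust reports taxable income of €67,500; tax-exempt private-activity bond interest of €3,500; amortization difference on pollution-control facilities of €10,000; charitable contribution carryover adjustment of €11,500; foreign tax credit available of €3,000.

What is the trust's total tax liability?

Regular income tax:
  €20,000 × 9% = €1,800
  €17,000 × 18% = €3,060
  €30,500 × 26% = €7,930
  → €12,790
  Less foreign tax credit €3,000 → €9,790

Supplementary minimum tax:
  Adjusted income: €67,500 + €3,500 + €10,000 + €11,500 = €92,500
  Exemption: €92,500 ≤ €93,000, so full €55,000 applies
  Base: €92,500 − €55,000 = €37,500
  €37,500 × 26% = €9,750

€9,790 > €9,750, so the regular income tax governs.

€9,790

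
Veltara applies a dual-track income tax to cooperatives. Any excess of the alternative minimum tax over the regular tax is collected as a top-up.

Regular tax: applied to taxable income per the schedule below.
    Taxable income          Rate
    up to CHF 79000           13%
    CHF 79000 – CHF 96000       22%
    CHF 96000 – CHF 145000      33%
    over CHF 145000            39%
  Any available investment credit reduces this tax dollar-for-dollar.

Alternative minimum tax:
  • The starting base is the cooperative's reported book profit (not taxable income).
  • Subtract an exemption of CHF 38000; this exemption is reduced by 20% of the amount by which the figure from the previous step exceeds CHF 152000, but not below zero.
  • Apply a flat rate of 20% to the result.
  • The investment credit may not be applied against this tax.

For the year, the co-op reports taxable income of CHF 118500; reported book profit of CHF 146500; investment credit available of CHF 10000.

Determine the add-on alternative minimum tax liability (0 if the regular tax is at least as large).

Alternative minimum tax:
  Base (reported book profit): CHF 146500
  Exemption: CHF 146500 ≤ CHF 152000, so full CHF 38000 applies
  Base: CHF 146500 − CHF 38000 = CHF 108500
  CHF 108500 × 20% = CHF 21700

Regular tax:
  CHF 79000 × 13% = CHF 10270
  CHF 17000 × 22% = CHF 3740
  CHF 22500 × 33% = CHF 7425
  → CHF 21435
  Less investment credit CHF 10000 → CHF 11435

Excess of alternative minimum tax over regular tax: CHF 21700 − CHF 11435 = CHF 10265.

CHF 10265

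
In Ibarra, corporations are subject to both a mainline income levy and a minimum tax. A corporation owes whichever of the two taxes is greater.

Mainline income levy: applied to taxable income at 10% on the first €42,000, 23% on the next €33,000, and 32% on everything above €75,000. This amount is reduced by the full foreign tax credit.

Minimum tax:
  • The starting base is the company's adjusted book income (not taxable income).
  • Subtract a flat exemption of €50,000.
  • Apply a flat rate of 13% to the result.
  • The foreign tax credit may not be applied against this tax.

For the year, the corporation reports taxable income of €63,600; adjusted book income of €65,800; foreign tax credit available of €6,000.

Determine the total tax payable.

Mainline income levy:
  €42,000 × 10% = €4,200
  €21,600 × 23% = €4,968
  → €9,168
  Less foreign tax credit €6,000 → €3,168

Minimum tax:
  Base (adjusted book income): €65,800
  Less exemption €50,000 → base €15,800
  €15,800 × 13% = €2,054

€3,168 > €2,054, so the mainline income levy governs.

€3,168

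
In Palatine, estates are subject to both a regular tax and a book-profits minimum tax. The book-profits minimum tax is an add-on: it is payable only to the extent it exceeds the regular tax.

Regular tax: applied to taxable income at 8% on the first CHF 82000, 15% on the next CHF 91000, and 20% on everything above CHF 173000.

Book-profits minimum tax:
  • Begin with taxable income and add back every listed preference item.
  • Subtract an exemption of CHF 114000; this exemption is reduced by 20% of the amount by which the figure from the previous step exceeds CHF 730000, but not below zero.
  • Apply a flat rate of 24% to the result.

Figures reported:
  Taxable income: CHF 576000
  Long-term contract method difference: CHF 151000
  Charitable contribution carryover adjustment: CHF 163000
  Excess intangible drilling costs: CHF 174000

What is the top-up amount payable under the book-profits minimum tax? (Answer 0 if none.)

Book-profits minimum tax:
  Adjusted income: CHF 576000 + CHF 151000 + CHF 163000 + CHF 174000 = CHF 1064000
  Exemption: CHF 114000 − 20% × (CHF 1064000 − CHF 730000) = CHF 114000 − CHF 66800 = CHF 47200
  Base: CHF 1064000 − CHF 47200 = CHF 1016800
  CHF 1016800 × 24% = CHF 244032

Regular tax:
  CHF 82000 × 8% = CHF 6560
  CHF 91000 × 15% = CHF 13650
  CHF 403000 × 20% = CHF 80600
  → CHF 100810

Excess of book-profits minimum tax over regular tax: CHF 244032 − CHF 100810 = CHF 143222.

CHF 143222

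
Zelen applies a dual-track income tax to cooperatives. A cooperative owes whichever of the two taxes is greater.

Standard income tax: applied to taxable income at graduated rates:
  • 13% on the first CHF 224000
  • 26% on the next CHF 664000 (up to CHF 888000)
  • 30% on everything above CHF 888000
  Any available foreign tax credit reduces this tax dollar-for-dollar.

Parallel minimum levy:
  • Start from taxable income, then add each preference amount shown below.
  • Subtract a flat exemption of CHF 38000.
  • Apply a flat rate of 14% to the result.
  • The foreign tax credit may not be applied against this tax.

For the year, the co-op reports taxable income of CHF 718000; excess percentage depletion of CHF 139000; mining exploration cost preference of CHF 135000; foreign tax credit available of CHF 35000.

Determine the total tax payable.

Parallel minimum levy:
  Adjusted income: CHF 718000 + CHF 139000 + CHF 135000 = CHF 992000
  Less exemption CHF 38000 → base CHF 954000
  CHF 954000 × 14% = CHF 133560

Standard income tax:
  CHF 224000 × 13% = CHF 29120
  CHF 494000 × 26% = CHF 128440
  → CHF 157560
  Less foreign tax credit CHF 35000 → CHF 122560

CHF 133560 > CHF 122560, so the parallel minimum levy is the binding amount.

CHF 133560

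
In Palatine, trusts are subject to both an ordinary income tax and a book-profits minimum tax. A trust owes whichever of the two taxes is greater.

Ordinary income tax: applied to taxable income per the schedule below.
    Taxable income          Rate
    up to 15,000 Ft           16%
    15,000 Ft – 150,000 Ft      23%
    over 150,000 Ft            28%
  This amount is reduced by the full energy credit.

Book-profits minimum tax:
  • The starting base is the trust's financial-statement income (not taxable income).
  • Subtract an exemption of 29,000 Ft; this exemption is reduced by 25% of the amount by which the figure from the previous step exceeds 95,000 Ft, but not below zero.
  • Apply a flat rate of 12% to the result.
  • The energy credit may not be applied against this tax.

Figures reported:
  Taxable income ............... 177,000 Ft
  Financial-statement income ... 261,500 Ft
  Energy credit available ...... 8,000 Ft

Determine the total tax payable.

Book-profits minimum tax:
  Base (financial-statement income): 261,500 Ft
  Exemption: 25% × (261,500 Ft − 95,000 Ft) = 41,625 Ft ≥ 29,000 Ft, so the exemption is fully phased out
  Base: 261,500 Ft − 0 Ft = 261,500 Ft
  261,500 Ft × 12% = 31,380 Ft

Ordinary income tax:
  15,000 Ft × 16% = 2,400 Ft
  135,000 Ft × 23% = 31,050 Ft
  27,000 Ft × 28% = 7,560 Ft
  → 41,010 Ft
  Less energy credit 8,000 Ft → 33,010 Ft

33,010 Ft > 31,380 Ft, so the ordinary income tax governs.

33,010 Ft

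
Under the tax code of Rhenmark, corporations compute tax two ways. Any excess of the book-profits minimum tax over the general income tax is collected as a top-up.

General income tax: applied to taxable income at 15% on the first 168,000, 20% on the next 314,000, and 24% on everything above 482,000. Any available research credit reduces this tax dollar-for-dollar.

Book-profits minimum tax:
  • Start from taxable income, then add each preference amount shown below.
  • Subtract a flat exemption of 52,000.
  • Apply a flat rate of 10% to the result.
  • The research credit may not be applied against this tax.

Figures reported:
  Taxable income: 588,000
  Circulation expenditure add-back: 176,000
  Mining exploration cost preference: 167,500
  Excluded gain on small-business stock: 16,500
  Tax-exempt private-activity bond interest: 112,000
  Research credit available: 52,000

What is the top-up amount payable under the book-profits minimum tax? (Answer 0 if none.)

General income tax:
  168,000 × 15% = 25,200
  314,000 × 20% = 62,800
  106,000 × 24% = 25,440
  → 113,440
  Less research credit 52,000 → 61,440

Book-profits minimum tax:
  Adjusted income: 588,000 + 176,000 + 167,500 + 16,500 + 112,000 = 1,060,000
  Less exemption 52,000 → base 1,008,000
  1,008,000 × 10% = 100,800

Excess of book-profits minimum tax over general income tax: 100,800 − 61,440 = 39,360.

39,360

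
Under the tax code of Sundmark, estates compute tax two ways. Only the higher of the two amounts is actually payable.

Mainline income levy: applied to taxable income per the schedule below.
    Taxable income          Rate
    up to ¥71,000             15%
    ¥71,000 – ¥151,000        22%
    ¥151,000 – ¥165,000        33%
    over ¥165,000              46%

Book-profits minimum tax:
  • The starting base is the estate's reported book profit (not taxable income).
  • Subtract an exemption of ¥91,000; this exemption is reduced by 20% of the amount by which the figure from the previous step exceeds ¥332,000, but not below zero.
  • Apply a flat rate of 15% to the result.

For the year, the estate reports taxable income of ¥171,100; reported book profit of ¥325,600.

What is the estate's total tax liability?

Mainline income levy:
  ¥71,000 × 15% = ¥10,650
  ¥80,000 × 22% = ¥17,600
  ¥14,000 × 33% = ¥4,620
  ¥6,100 × 46% = ¥2,806
  → ¥35,676

Book-profits minimum tax:
  Base (reported book profit): ¥325,600
  Exemption: ¥325,600 ≤ ¥332,000, so full ¥91,000 applies
  Base: ¥325,600 − ¥91,000 = ¥234,600
  ¥234,600 × 15% = ¥35,190

¥35,676 > ¥35,190, so the mainline income levy governs.

¥35,676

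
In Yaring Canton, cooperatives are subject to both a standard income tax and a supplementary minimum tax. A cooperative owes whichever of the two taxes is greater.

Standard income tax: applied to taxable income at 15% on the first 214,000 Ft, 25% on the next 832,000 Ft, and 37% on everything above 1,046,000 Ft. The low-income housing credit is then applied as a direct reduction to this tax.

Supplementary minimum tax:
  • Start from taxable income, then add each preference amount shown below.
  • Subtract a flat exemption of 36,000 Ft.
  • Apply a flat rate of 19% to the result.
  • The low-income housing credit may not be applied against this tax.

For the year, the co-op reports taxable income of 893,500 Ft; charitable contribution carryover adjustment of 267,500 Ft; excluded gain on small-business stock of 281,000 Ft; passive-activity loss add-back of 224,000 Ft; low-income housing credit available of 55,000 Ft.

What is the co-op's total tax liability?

Supplementary minimum tax:
  Adjusted income: 893,500 Ft + 267,500 Ft + 281,000 Ft + 224,000 Ft = 1,666,000 Ft
  Less exemption 36,000 Ft → base 1,630,000 Ft
  1,630,000 Ft × 19% = 309,700 Ft

Standard income tax:
  214,000 Ft × 15% = 32,100 Ft
  679,500 Ft × 25% = 169,875 Ft
  → 201,975 Ft
  Less low-income housing credit 55,000 Ft → 146,975 Ft

309,700 Ft > 146,975 Ft, so the supplementary minimum tax is the binding amount.

309,700 Ft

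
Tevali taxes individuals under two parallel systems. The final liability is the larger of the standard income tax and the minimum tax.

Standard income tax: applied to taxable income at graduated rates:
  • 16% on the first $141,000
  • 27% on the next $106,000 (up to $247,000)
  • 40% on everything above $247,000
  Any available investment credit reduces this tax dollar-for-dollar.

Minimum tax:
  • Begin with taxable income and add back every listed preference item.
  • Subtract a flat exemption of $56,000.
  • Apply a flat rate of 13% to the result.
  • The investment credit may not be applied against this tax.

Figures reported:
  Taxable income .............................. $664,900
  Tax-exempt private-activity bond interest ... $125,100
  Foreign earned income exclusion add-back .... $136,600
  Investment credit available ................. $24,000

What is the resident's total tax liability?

Minimum tax:
  Adjusted income: $664,900 + $125,100 + $136,600 = $926,600
  Less exemption $56,000 → base $870,600
  $870,600 × 13% = $113,178

Standard income tax:
  $141,000 × 16% = $22,560
  $106,000 × 27% = $28,620
  $417,900 × 40% = $167,160
  → $218,340
  Less investment credit $24,000 → $194,340

$194,340 > $113,178, so the standard income tax governs.

$194,340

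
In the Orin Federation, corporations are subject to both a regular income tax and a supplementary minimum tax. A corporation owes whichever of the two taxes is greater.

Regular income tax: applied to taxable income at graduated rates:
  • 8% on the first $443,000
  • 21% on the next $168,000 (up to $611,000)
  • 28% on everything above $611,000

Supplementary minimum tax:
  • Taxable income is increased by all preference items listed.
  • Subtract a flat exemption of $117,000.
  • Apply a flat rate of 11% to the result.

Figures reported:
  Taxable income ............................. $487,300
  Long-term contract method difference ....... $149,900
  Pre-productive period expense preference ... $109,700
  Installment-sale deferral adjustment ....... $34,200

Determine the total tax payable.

$73,051

Supplementary minimum tax:
  Adjusted income: $487,300 + $149,900 + $109,700 + $34,200 = $781,100
  Less exemption $117,000 → base $664,100
  $664,100 × 11% = $73,051

Regular income tax:
  $443,000 × 8% = $35,440
  $44,300 × 21% = $9,303
  → $44,743

$73,051 > $44,743, so the supplementary minimum tax is the binding amount.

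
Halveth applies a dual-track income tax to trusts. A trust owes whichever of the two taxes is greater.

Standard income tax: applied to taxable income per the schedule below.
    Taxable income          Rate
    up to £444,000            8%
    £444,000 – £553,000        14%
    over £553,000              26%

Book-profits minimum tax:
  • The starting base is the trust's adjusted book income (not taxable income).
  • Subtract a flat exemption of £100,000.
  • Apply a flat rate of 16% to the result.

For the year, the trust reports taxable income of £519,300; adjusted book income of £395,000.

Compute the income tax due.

£47,200

Book-profits minimum tax:
  Base (adjusted book income): £395,000
  Less exemption £100,000 → base £295,000
  £295,000 × 16% = £47,200

Standard income tax:
  £444,000 × 8% = £35,520
  £75,300 × 14% = £10,542
  → £46,062

£47,200 > £46,062, so the book-profits minimum tax is the binding amount.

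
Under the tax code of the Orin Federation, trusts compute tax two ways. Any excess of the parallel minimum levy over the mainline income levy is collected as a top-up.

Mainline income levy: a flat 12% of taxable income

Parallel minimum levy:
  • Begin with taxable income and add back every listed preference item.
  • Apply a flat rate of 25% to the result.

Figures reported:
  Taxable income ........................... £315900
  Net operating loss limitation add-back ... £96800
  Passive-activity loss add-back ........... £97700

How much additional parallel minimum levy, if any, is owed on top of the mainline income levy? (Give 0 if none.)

Mainline income levy:
  £315900 × 12% = £37908

Parallel minimum levy:
  Adjusted income: £315900 + £96800 + £97700 = £510400
  £510400 × 25% = £127600

Excess of parallel minimum levy over mainline income levy: £127600 − £37908 = £89692.

£89692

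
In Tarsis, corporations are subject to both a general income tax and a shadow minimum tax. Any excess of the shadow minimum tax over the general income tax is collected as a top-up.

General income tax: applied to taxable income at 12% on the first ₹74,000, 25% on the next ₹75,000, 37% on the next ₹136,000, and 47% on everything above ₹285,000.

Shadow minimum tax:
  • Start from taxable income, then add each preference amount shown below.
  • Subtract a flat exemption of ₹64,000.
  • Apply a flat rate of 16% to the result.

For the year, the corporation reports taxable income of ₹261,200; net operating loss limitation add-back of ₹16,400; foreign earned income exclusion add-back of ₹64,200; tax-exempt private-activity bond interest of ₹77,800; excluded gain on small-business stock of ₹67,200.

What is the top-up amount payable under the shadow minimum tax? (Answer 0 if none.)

₹0

Shadow minimum tax:
  Adjusted income: ₹261,200 + ₹16,400 + ₹64,200 + ₹77,800 + ₹67,200 = ₹486,800
  Less exemption ₹64,000 → base ₹422,800
  ₹422,800 × 16% = ₹67,648

General income tax:
  ₹74,000 × 12% = ₹8,880
  ₹75,000 × 25% = ₹18,750
  ₹112,200 × 37% = ₹41,514
  → ₹69,144

₹67,648 ≤ ₹69,144, so no add-on is due.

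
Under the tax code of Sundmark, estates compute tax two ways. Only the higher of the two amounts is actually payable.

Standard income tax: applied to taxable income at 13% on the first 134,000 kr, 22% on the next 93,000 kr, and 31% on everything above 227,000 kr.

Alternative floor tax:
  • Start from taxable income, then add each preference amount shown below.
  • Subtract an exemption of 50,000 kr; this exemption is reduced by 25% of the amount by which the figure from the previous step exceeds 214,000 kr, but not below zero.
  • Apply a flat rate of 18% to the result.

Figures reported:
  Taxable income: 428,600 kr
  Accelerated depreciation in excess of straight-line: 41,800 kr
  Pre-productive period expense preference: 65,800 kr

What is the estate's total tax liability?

Standard income tax:
  134,000 kr × 13% = 17,420 kr
  93,000 kr × 22% = 20,460 kr
  201,600 kr × 31% = 62,496 kr
  → 100,376 kr

Alternative floor tax:
  Adjusted income: 428,600 kr + 41,800 kr + 65,800 kr = 536,200 kr
  Exemption: 25% × (536,200 kr − 214,000 kr) = 80,550 kr ≥ 50,000 kr, so the exemption is fully phased out
  Base: 536,200 kr − 0 kr = 536,200 kr
  536,200 kr × 18% = 96,516 kr

100,376 kr > 96,516 kr, so the standard income tax governs.

100,376 kr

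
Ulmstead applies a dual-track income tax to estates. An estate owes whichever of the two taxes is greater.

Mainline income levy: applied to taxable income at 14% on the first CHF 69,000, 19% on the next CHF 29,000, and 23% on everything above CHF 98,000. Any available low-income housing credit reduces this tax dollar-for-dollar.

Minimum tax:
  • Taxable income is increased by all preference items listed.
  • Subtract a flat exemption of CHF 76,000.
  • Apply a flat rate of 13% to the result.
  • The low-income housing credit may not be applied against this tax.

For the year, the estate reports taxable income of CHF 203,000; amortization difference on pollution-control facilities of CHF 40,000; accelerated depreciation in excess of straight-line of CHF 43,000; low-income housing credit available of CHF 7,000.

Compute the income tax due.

CHF 32,320

Minimum tax:
  Adjusted income: CHF 203,000 + CHF 40,000 + CHF 43,000 = CHF 286,000
  Less exemption CHF 76,000 → base CHF 210,000
  CHF 210,000 × 13% = CHF 27,300

Mainline income levy:
  CHF 69,000 × 14% = CHF 9,660
  CHF 29,000 × 19% = CHF 5,510
  CHF 105,000 × 23% = CHF 24,150
  → CHF 39,320
  Less low-income housing credit CHF 7,000 → CHF 32,320

CHF 32,320 > CHF 27,300, so the mainline income levy governs.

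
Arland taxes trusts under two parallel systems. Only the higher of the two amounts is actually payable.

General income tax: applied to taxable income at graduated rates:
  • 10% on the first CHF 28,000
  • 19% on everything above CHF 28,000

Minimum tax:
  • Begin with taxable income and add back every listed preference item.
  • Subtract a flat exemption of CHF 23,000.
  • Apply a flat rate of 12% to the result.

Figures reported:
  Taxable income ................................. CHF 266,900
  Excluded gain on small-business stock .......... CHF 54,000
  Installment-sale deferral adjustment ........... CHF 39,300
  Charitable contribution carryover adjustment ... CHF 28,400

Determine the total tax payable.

General income tax:
  CHF 28,000 × 10% = CHF 2,800
  CHF 238,900 × 19% = CHF 45,391
  → CHF 48,191

Minimum tax:
  Adjusted income: CHF 266,900 + CHF 54,000 + CHF 39,300 + CHF 28,400 = CHF 388,600
  Less exemption CHF 23,000 → base CHF 365,600
  CHF 365,600 × 12% = CHF 43,872

CHF 48,191 > CHF 43,872, so the general income tax governs.

CHF 48,191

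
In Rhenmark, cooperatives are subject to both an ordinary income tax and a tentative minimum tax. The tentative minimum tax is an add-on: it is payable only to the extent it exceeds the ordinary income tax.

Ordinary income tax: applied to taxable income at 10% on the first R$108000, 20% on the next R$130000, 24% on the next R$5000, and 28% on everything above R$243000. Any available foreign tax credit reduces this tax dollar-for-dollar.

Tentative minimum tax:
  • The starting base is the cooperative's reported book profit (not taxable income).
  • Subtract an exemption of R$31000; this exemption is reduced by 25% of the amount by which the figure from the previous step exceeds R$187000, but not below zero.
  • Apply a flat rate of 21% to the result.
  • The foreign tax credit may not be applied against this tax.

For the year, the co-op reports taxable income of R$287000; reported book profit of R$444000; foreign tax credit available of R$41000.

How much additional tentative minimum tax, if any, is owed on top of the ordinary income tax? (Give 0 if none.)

Ordinary income tax:
  R$108000 × 10% = R$10800
  R$130000 × 20% = R$26000
  R$5000 × 24% = R$1200
  R$44000 × 28% = R$12320
  → R$50320
  Less foreign tax credit R$41000 → R$9320

Tentative minimum tax:
  Base (reported book profit): R$444000
  Exemption: 25% × (R$444000 − R$187000) = R$64250 ≥ R$31000, so the exemption is fully phased out
  Base: R$444000 − R$0 = R$444000
  R$444000 × 21% = R$93240

Excess of tentative minimum tax over ordinary income tax: R$93240 − R$9320 = R$83920.

R$83920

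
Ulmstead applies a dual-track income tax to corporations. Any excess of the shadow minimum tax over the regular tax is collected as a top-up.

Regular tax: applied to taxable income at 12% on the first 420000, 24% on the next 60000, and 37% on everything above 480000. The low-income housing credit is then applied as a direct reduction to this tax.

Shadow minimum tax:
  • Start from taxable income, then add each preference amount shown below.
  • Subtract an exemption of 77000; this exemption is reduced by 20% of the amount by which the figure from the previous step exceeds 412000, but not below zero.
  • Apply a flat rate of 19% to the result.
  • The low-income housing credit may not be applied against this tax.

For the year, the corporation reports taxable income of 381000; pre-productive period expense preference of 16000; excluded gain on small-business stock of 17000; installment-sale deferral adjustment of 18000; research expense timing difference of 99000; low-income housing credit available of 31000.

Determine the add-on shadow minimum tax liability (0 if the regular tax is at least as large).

76062

Regular tax:
  381000 × 12% = 45720
  Less low-income housing credit 31000 → 14720

Shadow minimum tax:
  Adjusted income: 381000 + 16000 + 17000 + 18000 + 99000 = 531000
  Exemption: 77000 − 20% × (531000 − 412000) = 77000 − 23800 = 53200
  Base: 531000 − 53200 = 477800
  477800 × 19% = 90782

Excess of shadow minimum tax over regular tax: 90782 − 14720 = 76062.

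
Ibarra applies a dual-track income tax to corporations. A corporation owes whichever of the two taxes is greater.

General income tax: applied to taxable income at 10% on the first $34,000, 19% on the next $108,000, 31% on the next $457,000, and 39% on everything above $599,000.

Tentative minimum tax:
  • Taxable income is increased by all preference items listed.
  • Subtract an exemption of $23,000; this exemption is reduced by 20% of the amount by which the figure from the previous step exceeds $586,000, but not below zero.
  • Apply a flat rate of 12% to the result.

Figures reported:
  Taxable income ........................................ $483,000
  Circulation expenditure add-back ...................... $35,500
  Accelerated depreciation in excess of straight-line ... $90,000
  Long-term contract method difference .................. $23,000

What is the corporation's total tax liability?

General income tax:
  $34,000 × 10% = $3,400
  $108,000 × 19% = $20,520
  $341,000 × 31% = $105,710
  → $129,630

Tentative minimum tax:
  Adjusted income: $483,000 + $35,500 + $90,000 + $23,000 = $631,500
  Exemption: $23,000 − 20% × ($631,500 − $586,000) = $23,000 − $9,100 = $13,900
  Base: $631,500 − $13,900 = $617,600
  $617,600 × 12% = $74,112

$129,630 > $74,112, so the general income tax governs.

$129,630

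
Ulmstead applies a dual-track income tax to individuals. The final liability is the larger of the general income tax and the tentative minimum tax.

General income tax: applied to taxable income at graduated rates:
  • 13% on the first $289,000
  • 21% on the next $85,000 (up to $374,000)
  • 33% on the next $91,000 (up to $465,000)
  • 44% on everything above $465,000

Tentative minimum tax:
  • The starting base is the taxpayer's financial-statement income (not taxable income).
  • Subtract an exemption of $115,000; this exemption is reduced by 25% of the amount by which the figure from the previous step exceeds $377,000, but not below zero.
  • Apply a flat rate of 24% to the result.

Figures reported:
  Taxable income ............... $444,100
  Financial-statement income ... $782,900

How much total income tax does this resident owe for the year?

$184,650

General income tax:
  $289,000 × 13% = $37,570
  $85,000 × 21% = $17,850
  $70,100 × 33% = $23,133
  → $78,553

Tentative minimum tax:
  Base (financial-statement income): $782,900
  Exemption: $115,000 − 25% × ($782,900 − $377,000) = $115,000 − $101,475 = $13,525
  Base: $782,900 − $13,525 = $769,375
  $769,375 × 24% = $184,650

$184,650 > $78,553, so the tentative minimum tax is the binding amount.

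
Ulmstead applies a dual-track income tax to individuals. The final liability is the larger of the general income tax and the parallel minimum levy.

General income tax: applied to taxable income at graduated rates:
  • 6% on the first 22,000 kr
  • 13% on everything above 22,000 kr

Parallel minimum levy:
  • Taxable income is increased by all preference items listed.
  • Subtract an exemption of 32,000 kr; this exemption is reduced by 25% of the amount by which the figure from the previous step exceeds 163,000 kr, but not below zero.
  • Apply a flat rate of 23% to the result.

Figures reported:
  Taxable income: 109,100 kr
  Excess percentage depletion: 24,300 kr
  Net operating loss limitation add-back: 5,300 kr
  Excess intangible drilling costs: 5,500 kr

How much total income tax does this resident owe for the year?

General income tax:
  22,000 kr × 6% = 1,320 kr
  87,100 kr × 13% = 11,323 kr
  → 12,643 kr

Parallel minimum levy:
  Adjusted income: 109,100 kr + 24,300 kr + 5,300 kr + 5,500 kr = 144,200 kr
  Exemption: 144,200 kr ≤ 163,000 kr, so full 32,000 kr applies
  Base: 144,200 kr − 32,000 kr = 112,200 kr
  112,200 kr × 23% = 25,806 kr

25,806 kr > 12,643 kr, so the parallel minimum levy is the binding amount.

25,806 kr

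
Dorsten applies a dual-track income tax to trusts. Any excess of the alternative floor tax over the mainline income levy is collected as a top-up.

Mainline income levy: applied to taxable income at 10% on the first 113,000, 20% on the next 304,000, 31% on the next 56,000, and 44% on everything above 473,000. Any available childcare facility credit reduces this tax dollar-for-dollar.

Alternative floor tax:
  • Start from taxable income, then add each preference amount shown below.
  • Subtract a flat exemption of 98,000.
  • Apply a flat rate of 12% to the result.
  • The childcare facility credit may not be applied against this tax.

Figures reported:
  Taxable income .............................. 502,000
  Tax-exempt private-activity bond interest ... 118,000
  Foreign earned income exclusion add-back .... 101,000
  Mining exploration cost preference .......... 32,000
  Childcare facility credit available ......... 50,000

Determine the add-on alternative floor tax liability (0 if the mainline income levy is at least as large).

Mainline income levy:
  113,000 × 10% = 11,300
  304,000 × 20% = 60,800
  56,000 × 31% = 17,360
  29,000 × 44% = 12,760
  → 102,220
  Less childcare facility credit 50,000 → 52,220

Alternative floor tax:
  Adjusted income: 502,000 + 118,000 + 101,000 + 32,000 = 753,000
  Less exemption 98,000 → base 655,000
  655,000 × 12% = 78,600

Excess of alternative floor tax over mainline income levy: 78,600 − 52,220 = 26,380.

26,380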